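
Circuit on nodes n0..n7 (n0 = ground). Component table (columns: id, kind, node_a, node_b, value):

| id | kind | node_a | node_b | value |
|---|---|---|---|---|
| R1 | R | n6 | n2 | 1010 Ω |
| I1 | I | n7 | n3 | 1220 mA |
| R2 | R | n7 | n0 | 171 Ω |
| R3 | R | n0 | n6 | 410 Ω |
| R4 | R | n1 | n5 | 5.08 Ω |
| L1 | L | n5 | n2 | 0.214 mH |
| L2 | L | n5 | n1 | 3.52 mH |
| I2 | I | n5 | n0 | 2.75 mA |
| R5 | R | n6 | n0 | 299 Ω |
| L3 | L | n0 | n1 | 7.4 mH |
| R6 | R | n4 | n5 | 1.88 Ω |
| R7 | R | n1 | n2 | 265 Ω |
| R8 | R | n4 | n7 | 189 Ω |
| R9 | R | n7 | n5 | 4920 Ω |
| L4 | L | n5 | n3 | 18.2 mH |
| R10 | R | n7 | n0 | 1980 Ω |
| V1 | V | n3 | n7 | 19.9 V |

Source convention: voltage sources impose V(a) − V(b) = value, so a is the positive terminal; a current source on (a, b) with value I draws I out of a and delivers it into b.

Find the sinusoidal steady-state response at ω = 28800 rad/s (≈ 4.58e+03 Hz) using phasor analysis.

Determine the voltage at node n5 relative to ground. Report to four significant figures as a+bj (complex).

2.460-1.779j V

MNA unknowns: 7 node voltages V₁..V_7 plus 1 source current (V1)
R1: Y=0.0009901+0.000j on G[6,2]
I1: z[7]−=1.22, z[3]+=1.22
R2: Y=0.005848+0.000j on G[7,0]
R3: Y=0.002439+0.000j on G[0,6]
R4: Y=0.1969+0.000j on G[1,5]
L1: Y=0.000-0.1623j on G[5,2]
L2: Y=0.000-0.009864j on G[5,1]
I2: z[5]−=0.00275, z[0]+=0.00275
R5: Y=0.003344+0.000j on G[6,0]
L3: Y=0.000-0.004692j on G[0,1]
R6: Y=0.5319+0.000j on G[4,5]
R7: Y=0.003774+0.000j on G[1,2]
R8: Y=0.005291+0.000j on G[4,7]
R9: Y=0.0002033+0.000j on G[7,5]
L4: Y=0.000-0.001908j on G[5,3]
R10: Y=0.0005051+0.000j on G[7,0]
V1: row V3−V7=19.9, i_V1 at 3,7
solve → V1=2.497-1.719j, V2=2.449-1.790j, V3=20.41+2.083j, V4=2.441-1.741j, V5=2.460-1.779j, V6=0.3580-0.2617j, V7=0.5106+2.083j
aux → i_V1=1.213+0.03425j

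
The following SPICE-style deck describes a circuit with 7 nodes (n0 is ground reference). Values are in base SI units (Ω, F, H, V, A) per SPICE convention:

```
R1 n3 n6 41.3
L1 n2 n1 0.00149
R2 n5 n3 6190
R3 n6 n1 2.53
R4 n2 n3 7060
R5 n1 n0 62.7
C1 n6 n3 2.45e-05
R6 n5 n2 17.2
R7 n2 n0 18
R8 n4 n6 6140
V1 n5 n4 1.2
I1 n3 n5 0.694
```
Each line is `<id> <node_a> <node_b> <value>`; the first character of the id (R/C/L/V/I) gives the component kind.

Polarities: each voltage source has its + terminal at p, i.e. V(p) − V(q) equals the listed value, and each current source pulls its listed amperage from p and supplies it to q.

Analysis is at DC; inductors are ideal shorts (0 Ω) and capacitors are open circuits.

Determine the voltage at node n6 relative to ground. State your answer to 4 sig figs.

-1.723 V

MNA unknowns: 6 node voltages V₁..V_6 plus 2 source currents (L1, V1)
R1: Y=0.02421 on G[3,6]
L1: row V2−V1=0, i_L1 at 2,1
R2: Y=0.0001616 on G[5,3]
R3: Y=0.3953 on G[6,1]
R4: Y=0.0001416 on G[2,3]
R5: Y=0.01595 on G[1,0]
C1: Y=0.000 on G[6,3]
R6: Y=0.05814 on G[5,2]
R7: Y=0.05556 on G[2,0]
R8: Y=0.0001629 on G[4,6]
V1: row V5−V4=1.2, i_V1 at 5,4
I1: z[3]−=0.694, z[5]+=0.694
solve → V1=0.000, V2=0.000, V3=-29.93, V4=10.59, V5=11.79, V6=-1.723
aux → i_L1=0.6810, i_V1=0.002005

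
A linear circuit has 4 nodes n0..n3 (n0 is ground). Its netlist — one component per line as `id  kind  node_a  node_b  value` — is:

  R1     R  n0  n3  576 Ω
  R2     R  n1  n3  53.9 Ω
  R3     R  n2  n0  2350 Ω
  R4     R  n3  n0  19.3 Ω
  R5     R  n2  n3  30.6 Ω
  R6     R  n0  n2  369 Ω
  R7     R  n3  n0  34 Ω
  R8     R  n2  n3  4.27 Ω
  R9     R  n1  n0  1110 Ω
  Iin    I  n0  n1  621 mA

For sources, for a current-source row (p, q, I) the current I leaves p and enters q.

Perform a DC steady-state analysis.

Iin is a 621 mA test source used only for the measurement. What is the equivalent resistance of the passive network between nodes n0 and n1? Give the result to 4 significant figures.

MNA unknowns: 3 node voltages V₁..V_3
R1: Y=0.001736 on G[0,3]
R2: Y=0.01855 on G[1,3]
R3: Y=0.0004255 on G[2,0]
R4: Y=0.05181 on G[3,0]
R5: Y=0.03268 on G[2,3]
R6: Y=0.002710 on G[0,2]
R7: Y=0.02941 on G[3,0]
R8: Y=0.2342 on G[2,3]
R9: Y=0.0009009 on G[1,0]
Iin: z[0]−=0.621, z[1]+=0.621
solve → V1=38.42, V2=6.735, V3=6.814

R_eq = 61.87 Ω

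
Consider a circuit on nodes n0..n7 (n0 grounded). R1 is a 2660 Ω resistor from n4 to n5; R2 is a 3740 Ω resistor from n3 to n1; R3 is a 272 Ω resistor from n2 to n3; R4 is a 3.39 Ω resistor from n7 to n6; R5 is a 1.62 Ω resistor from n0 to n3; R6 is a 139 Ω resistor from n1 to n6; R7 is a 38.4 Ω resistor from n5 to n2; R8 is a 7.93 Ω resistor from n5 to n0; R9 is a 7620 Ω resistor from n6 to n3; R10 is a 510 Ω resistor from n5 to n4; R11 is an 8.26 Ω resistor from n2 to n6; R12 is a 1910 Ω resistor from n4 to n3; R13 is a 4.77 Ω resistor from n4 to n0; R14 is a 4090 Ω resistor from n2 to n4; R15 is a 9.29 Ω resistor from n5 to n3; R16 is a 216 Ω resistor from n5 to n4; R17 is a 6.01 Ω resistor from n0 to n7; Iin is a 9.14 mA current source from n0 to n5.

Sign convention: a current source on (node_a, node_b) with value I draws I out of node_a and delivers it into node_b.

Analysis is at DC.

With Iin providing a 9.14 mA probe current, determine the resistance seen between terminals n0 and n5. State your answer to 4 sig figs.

Element admittances at DC:
  Y(R1) = 0.0003759 S between n4,n5
  Y(R2) = 0.0002674 S between n3,n1
  Y(R3) = 0.003676 S between n2,n3
  Y(R4) = 0.2950 S between n7,n6
  Y(R5) = 0.6173 S between n0,n3
  Y(R6) = 0.007194 S between n1,n6
  Y(R7) = 0.02604 S between n5,n2
  Y(R8) = 0.1261 S between n5,n0
  Y(R9) = 0.0001312 S between n6,n3
  Y(R10) = 0.001961 S between n5,n4
  Y(R11) = 0.1211 S between n2,n6
  Y(R12) = 0.0005236 S between n4,n3
  Y(R13) = 0.2096 S between n4,n0
  Y(R14) = 0.0002445 S between n2,n4
  Y(R15) = 0.1076 S between n5,n3
  Y(R16) = 0.004630 S between n5,n4
  Y(R17) = 0.1664 S between n0,n7
  Iin: injects 0.00914 A into n5 (from n0)
Assemble and solve the 7×7 MNA system:
  V(n1)=0.006143  V(n2)=0.01158  V(n3)=0.005625  V(n4)=0.001235  V(n5)=0.03770  V(n6)=0.006162  V(n7)=0.003940

R_eq = 4.124 Ω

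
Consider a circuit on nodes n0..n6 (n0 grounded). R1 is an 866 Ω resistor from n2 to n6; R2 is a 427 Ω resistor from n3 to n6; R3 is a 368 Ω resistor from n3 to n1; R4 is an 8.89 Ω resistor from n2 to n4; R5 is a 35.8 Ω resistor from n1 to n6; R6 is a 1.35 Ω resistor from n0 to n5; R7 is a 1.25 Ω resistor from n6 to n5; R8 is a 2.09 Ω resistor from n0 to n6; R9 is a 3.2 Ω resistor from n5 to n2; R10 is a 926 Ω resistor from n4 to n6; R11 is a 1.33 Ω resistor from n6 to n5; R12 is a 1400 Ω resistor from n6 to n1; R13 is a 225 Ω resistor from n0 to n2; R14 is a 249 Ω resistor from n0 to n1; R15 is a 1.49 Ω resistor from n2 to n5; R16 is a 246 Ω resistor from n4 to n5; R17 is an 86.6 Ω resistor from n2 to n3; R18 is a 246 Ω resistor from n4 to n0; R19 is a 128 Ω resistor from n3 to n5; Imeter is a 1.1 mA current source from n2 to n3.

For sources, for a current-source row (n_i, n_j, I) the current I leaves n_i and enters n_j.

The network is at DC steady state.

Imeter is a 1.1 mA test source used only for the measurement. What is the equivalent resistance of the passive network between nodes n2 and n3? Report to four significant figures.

Element admittances at DC:
  Y(R1) = 0.001155 S between n2,n6
  Y(R2) = 0.002342 S between n3,n6
  Y(R3) = 0.002717 S between n3,n1
  Y(R4) = 0.1125 S between n2,n4
  Y(R5) = 0.02793 S between n1,n6
  Y(R6) = 0.7407 S between n0,n5
  Y(R7) = 0.8000 S between n6,n5
  Y(R8) = 0.4785 S between n0,n6
  Y(R9) = 0.3125 S between n5,n2
  Y(R10) = 0.001080 S between n4,n6
  Y(R11) = 0.7519 S between n6,n5
  Y(R12) = 0.0007143 S between n6,n1
  Y(R13) = 0.004444 S between n0,n2
  Y(R14) = 0.004016 S between n0,n1
  Y(R15) = 0.6711 S between n2,n5
  Y(R16) = 0.004065 S between n4,n5
  Y(R17) = 0.01155 S between n2,n3
  Y(R18) = 0.004065 S between n4,n0
  Y(R19) = 0.007812 S between n3,n5
  Imeter: injects 0.0011 A into n3 (from n2)
Assemble and solve the 6×6 MNA system:
  V(n1)=0.003516  V(n2)=-0.0006236  V(n3)=0.04513  V(n4)=-0.0005776  V(n5)=-5.138e-05  V(n6)=6.073e-05

R_eq = 41.60 Ω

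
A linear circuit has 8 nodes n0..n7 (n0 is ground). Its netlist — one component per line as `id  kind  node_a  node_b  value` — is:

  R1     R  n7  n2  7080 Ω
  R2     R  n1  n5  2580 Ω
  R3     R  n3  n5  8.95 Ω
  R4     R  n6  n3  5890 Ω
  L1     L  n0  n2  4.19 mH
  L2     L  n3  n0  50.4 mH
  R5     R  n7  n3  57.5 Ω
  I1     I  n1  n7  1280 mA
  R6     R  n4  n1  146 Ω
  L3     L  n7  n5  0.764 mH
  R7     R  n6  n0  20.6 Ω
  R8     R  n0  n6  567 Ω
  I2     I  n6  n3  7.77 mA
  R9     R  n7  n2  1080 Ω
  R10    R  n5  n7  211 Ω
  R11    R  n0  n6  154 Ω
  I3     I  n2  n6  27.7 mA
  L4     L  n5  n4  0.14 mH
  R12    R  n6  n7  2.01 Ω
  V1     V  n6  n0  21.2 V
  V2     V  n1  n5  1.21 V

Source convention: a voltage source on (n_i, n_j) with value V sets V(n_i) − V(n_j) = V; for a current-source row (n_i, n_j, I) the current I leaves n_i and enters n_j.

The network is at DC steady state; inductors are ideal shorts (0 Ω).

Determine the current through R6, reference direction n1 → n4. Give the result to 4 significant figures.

0.008288 A

MNA unknowns: 7 node voltages V₁..V_7 plus 6 source currents (L1, L2, L3, L4, V1, V2)
R1: Y=0.0001412 on G[7,2]
R2: Y=0.0003876 on G[1,5]
R3: Y=0.1117 on G[3,5]
R4: Y=0.0001698 on G[6,3]
L1: row V0−V2=0, i_L1 at 0,2
L2: row V3−V0=0, i_L2 at 3,0
R5: Y=0.01739 on G[7,3]
I1: z[1]−=1.28, z[7]+=1.28
R6: Y=0.006849 on G[4,1]
L3: row V7−V5=0, i_L3 at 7,5
R7: Y=0.04854 on G[6,0]
R8: Y=0.001764 on G[0,6]
I2: z[6]−=0.00777, z[3]+=0.00777
R9: Y=0.0009259 on G[7,2]
R10: Y=0.004739 on G[5,7]
R11: Y=0.006494 on G[0,6]
I3: z[2]−=0.0277, z[6]+=0.0277
L4: row V5−V4=0, i_L4 at 5,4
R12: Y=0.4975 on G[6,7]
V1: row V6−V0=21.2, i_V1 at 6,0
V2: row V1−V5=1.21, i_V2 at 1,5
solve → V1=18.01, V2=0.000, V3=0.000, V4=16.80, V5=16.80, V6=21.20, V7=16.80
aux → i_L1=0.009768, i_L2=2.181, i_L3=3.157, i_L4=-0.008288, i_V1=-3.375, i_V2=-1.289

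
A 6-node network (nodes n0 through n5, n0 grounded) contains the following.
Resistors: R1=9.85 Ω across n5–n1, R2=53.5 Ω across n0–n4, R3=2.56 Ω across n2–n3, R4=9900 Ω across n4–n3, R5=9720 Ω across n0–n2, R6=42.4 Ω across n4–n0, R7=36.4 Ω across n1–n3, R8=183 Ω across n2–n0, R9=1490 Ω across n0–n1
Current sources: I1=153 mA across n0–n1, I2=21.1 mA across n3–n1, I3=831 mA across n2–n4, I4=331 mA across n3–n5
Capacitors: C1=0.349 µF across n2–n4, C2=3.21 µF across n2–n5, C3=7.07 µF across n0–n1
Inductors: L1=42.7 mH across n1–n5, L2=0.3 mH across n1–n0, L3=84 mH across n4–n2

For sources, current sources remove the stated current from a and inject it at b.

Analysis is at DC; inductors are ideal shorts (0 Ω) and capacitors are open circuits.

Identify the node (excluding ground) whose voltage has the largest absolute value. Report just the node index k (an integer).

3

Apply KCL at each of the 5 non-ground nodes and solve the resulting linear system.
Node n1: branches {R1, I1, R7, C3, L1, L2, I2, R9} → V_1 = 0.000
Node n2: branches {C1, R3, R5, C2, R8, I3, L3} → V_2 = -4.475
Node n3: branches {R3, R4, R7, I2, I4} → V_3 = -5.023
Node n4: branches {R2, C1, R4, R6, I3, L3} → V_4 = -4.475
Node n5: branches {R1, C2, L1, I4} → V_5 = 0.000
Source currents: i(L1)=-0.3310, i(L2)=0.3671, i(L3)=1.020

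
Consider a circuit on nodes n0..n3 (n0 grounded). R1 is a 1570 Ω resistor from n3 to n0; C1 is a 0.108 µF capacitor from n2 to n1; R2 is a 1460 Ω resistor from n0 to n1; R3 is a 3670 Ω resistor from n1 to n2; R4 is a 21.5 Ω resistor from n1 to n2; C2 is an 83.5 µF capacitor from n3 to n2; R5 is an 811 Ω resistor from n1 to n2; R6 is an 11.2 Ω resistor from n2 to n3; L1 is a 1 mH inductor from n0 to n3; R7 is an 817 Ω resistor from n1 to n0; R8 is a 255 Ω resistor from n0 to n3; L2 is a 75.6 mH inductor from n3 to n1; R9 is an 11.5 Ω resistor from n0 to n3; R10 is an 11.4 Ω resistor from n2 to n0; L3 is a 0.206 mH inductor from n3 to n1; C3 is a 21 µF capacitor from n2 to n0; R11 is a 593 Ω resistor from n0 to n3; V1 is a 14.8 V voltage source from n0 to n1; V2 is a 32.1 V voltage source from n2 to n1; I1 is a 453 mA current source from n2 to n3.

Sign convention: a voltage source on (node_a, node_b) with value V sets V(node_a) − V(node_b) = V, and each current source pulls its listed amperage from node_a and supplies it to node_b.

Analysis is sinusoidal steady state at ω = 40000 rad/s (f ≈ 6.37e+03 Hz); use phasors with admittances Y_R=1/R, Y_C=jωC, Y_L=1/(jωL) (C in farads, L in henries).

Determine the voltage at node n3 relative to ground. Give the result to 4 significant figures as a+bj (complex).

18.63+0.4393j V

Apply KCL at each of the 3 non-ground nodes and solve the resulting linear system.
Node n1: branches {C1, R2, R3, R4, R5, R7, L2, L3, V1, V2} → V_1 = -14.80+0.000j
Node n2: branches {C1, R3, R4, C2, R5, R6, R10, C3, V2, I1} → V_2 = 17.30+0.000j
Node n3: branches {R1, C2, R6, L1, R8, L2, R9, L3, R11, I1} → V_3 = 18.63+0.4393j
Source currents: i(V1)=3.237+14.11j, i(V2)=-4.860-10.18j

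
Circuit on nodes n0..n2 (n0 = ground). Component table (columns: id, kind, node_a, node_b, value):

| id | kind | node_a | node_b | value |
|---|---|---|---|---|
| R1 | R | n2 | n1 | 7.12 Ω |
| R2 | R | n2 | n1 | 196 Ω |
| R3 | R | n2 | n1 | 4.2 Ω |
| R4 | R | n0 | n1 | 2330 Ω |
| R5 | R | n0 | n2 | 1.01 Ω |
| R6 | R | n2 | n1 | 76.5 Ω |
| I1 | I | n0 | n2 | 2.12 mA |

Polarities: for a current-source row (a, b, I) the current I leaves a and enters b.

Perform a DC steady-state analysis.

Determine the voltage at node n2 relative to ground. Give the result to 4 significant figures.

Apply KCL at each of the 2 non-ground nodes and solve the resulting linear system.
Node n1: branches {R1, R2, R3, R4, R6} → V_1 = 0.002138
Node n2: branches {R1, R2, R3, R5, R6, I1} → V_2 = 0.002140

0.002140 V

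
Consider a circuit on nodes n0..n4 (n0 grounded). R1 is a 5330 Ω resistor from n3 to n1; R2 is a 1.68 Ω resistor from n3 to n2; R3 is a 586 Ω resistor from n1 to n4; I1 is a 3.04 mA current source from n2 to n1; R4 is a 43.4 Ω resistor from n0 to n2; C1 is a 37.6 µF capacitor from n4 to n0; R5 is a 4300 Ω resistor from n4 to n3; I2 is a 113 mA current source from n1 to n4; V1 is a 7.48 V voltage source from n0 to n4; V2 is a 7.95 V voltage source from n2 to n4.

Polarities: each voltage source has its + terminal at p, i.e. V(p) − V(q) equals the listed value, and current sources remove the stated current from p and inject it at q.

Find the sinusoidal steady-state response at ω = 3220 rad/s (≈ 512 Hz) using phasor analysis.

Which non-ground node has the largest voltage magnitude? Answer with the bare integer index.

1

MNA unknowns: 4 node voltages V₁..V_4 plus 2 source currents (V1, V2)
R1: Y=0.0001876+0.000j on G[3,1]
R2: Y=0.5952+0.000j on G[3,2]
R3: Y=0.001706+0.000j on G[1,4]
I1: z[2]−=0.00304, z[1]+=0.00304
R4: Y=0.02304+0.000j on G[0,2]
C1: Y=0.000+0.1211j on G[4,0]
R5: Y=0.0002326+0.000j on G[4,3]
I2: z[1]−=0.113, z[4]+=0.113
V1: row V0−V4=7.48, i_V1 at 0,4
V2: row V2−V4=7.95, i_V2 at 2,4
solve → V1=-64.75+0.000j, V2=0.4700+0.000j, V3=0.4464+0.000j, V4=-7.480+0.000j
aux → i_V1=0.01083-0.9056j, i_V2=-0.02794+0.000j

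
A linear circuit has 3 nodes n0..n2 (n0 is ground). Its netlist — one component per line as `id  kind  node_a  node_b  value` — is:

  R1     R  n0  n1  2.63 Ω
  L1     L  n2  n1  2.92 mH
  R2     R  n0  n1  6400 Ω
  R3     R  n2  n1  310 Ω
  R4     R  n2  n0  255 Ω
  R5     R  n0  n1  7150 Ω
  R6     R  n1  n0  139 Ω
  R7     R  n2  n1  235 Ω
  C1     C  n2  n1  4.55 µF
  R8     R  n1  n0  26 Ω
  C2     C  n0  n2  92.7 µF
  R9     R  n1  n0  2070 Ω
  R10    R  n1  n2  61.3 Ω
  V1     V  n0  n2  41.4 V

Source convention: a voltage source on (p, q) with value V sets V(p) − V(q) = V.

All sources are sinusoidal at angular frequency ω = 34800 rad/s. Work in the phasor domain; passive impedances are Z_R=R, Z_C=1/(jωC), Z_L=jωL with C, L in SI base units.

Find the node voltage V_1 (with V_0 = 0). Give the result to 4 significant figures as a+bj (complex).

-6.031-11.66j V

Apply KCL at each of the 2 non-ground nodes and solve the resulting linear system.
Node n1: branches {R1, L1, R2, R3, R5, R6, R7, C1, R8, R9, R10} → V_1 = -6.031-11.66j
Node n2: branches {L1, R3, R4, R7, C1, C2, R10, V1} → V_2 = -41.40+0.000j
Source currents: i(V1)=-2.735-138.5j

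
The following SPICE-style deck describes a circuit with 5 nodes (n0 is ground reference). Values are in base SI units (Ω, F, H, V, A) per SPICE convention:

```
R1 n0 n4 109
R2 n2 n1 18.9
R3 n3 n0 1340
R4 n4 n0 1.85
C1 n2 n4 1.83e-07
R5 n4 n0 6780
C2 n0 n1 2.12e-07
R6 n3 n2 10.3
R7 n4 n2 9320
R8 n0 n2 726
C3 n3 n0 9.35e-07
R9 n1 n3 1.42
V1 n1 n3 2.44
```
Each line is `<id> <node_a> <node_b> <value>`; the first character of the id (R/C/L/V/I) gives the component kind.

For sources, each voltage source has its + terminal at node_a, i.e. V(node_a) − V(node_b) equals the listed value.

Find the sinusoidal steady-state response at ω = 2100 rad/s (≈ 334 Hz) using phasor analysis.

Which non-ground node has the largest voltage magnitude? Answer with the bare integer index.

Element admittances at ω=2100 rad/s:
  Y(R1) = 0.009174+0.000j S between n0,n4
  Y(R2) = 0.05291+0.000j S between n2,n1
  Y(R3) = 0.0007463+0.000j S between n3,n0
  Y(R4) = 0.5405+0.000j S between n4,n0
  Y(C1) = 0.000+0.0003843j S between n2,n4
  Y(R5) = 0.0001475+0.000j S between n4,n0
  Y(C2) = 0.000+0.0004452j S between n0,n1
  Y(R6) = 0.09709+0.000j S between n3,n2
  Y(R7) = 0.0001073+0.000j S between n4,n2
  Y(R8) = 0.001377+0.000j S between n0,n2
  Y(C3) = 0.000+0.001963j S between n3,n0
  Y(R9) = 0.7042+0.000j S between n1,n3
  V1: constraint V(n1)−V(n3) = 2.44
Assemble and solve the 5×5 MNA system:
  V(n1)=1.909+0.03151j  V(n2)=0.3261+0.03037j  V(n3)=-0.5315+0.03151j  V(n4)=4.255e-05+0.0002337j
  i(V1)=-1.802-0.0009098j

1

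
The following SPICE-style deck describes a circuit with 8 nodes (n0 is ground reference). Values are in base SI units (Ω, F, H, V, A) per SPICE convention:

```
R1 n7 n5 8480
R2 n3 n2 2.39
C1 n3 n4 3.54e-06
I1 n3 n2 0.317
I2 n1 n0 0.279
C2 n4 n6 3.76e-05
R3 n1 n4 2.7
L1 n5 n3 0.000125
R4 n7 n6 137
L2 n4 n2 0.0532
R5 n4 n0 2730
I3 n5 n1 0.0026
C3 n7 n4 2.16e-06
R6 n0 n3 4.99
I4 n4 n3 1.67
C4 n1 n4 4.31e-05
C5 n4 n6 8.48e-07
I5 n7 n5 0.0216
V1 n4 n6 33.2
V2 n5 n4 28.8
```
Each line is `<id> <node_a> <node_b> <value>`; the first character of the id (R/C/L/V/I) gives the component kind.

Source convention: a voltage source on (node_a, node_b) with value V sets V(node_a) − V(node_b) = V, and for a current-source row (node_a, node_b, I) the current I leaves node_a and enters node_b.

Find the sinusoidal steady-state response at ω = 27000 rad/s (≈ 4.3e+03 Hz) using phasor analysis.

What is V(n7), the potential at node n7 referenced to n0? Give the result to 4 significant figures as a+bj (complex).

Apply KCL at each of the 7 non-ground nodes and solve the resulting linear system.
Node n1: branches {I2, R3, I3, C4} → V_1 = -43.76-9.364j
Node n2: branches {R2, I1, L2} → V_2 = -0.5708+0.08926j
Node n3: branches {R2, C1, I1, L1, R6, I4} → V_3 = -1.312+0.01751j
Node n4: branches {C1, C2, R3, L2, R5, C3, I4, C4, C5, V1, V2} → V_4 = -43.69-9.579j
Node n5: branches {R1, L1, I3, I5, V2} → V_5 = -14.89-9.579j
Node n6: branches {C2, R4, C5, V1} → V_6 = -76.89-9.579j
Node n7: branches {R1, R4, C3, I5} → V_7 = -44.25-5.183j
Source currents: i(V1)=-0.2383-34.50j, i(V2)=2.859-4.024j

-44.25-5.183j V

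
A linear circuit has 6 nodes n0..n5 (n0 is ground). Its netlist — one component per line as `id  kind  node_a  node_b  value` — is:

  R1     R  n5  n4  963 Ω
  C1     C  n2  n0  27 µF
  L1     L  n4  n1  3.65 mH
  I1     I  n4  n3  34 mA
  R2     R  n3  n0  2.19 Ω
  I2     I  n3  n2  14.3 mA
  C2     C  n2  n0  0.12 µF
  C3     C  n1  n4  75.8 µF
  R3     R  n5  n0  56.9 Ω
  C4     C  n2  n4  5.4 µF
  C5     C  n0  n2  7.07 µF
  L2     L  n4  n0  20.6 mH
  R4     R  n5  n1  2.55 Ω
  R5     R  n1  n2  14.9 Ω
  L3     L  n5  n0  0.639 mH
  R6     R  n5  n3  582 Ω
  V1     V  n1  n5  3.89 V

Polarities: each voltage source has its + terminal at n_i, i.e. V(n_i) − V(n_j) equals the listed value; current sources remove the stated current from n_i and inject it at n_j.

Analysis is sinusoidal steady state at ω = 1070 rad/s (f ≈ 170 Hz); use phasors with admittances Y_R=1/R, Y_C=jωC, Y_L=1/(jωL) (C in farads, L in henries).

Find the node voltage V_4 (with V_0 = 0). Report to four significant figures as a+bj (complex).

Apply KCL at each of the 5 non-ground nodes and solve the resulting linear system.
Node n1: branches {L1, C3, R4, R5, V1} → V_1 = 3.870-0.05034j
Node n2: branches {C1, I2, C2, C4, C5, R5} → V_2 = 3.027-1.696j
Node n3: branches {I1, R2, I2, R6} → V_3 = 0.04291-0.0001887j
Node n4: branches {R1, L1, I1, C3, C4, L2} → V_4 = 3.073-0.1688j
Node n5: branches {R1, R3, R4, L3, R6, V1} → V_5 = -0.02029-0.05034j
Source currents: i(V1)=-1.603+0.02883j

3.073-0.1688j V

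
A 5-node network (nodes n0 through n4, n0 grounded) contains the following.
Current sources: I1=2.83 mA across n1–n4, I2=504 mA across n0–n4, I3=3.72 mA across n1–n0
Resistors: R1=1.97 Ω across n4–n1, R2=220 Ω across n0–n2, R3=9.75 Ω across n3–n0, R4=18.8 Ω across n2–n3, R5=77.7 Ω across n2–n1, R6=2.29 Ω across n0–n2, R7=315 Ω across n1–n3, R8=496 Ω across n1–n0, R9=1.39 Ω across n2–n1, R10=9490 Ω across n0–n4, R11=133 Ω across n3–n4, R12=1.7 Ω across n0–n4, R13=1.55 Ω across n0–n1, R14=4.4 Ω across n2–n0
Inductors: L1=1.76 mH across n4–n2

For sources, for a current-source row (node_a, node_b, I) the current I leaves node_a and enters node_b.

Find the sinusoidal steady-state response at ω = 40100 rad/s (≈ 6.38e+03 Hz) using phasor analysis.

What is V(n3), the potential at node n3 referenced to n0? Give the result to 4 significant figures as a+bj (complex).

0.05709-0.001203j V

Apply KCL at each of the 4 non-ground nodes and solve the resulting linear system.
Node n1: branches {I1, R1, R5, R7, R8, R9, R13, I3} → V_1 = 0.1774-0.0002471j
Node n2: branches {R2, R4, R5, R6, R9, L1, R14} → V_2 = 0.09155-0.004550j
Node n3: branches {R3, R4, R7, R11} → V_3 = 0.05709-0.001203j
Node n4: branches {I1, R1, I2, R10, L1, R11, R12} → V_4 = 0.5412+0.005652j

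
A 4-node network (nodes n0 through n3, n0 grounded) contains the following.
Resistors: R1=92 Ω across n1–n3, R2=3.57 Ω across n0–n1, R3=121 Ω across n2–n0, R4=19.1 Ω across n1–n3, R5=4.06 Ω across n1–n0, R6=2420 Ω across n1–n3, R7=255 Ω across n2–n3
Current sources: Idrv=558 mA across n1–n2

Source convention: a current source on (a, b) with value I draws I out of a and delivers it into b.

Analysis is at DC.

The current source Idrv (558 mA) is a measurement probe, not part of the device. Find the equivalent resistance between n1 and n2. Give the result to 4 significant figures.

Apply KCL at each of the 3 non-ground nodes and solve the resulting linear system.
Node n1: branches {R1, R2, R4, R5, R6, Idrv} → V_1 = -0.7290
Node n2: branches {R3, R7, Idrv} → V_2 = 46.44
Node n3: branches {R1, R4, R6, R7} → V_3 = 2.009

R_eq = 84.53 Ω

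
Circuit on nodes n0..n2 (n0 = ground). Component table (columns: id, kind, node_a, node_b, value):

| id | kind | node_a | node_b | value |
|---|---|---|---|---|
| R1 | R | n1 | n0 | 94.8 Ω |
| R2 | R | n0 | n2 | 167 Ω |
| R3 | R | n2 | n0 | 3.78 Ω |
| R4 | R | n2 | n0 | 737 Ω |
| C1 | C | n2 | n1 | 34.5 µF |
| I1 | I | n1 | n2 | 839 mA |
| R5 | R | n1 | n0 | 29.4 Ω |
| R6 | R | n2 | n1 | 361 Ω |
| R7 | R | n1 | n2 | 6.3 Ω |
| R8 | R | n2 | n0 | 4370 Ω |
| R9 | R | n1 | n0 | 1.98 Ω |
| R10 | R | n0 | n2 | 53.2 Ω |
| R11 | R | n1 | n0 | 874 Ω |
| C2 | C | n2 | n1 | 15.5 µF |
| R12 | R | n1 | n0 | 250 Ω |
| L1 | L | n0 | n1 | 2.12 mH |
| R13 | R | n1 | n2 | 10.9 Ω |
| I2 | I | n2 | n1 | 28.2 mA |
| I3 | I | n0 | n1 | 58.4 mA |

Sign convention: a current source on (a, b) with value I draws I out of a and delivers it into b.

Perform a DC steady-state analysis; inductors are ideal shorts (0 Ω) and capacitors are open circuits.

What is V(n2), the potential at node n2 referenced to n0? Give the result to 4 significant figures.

1.490 V

Element admittances at DC:
  Y(R1) = 0.01055 S between n1,n0
  Y(R2) = 0.005988 S between n0,n2
  Y(R3) = 0.2646 S between n2,n0
  Y(R4) = 0.001357 S between n2,n0
  Y(C1) = 0.000 S between n2,n1
  I1: injects 0.839 A into n2 (from n1)
  Y(R5) = 0.03401 S between n1,n0
  Y(R6) = 0.002770 S between n2,n1
  Y(R7) = 0.1587 S between n1,n2
  Y(R8) = 0.0002288 S between n2,n0
  Y(R9) = 0.5051 S between n1,n0
  Y(R10) = 0.01880 S between n0,n2
  Y(R11) = 0.001144 S between n1,n0
  Y(C2) = 0.000 S between n2,n1
  Y(R12) = 0.004000 S between n1,n0
  L1: short n0↔n1 (DC inductor)
  Y(R13) = 0.09174 S between n1,n2
  I2: injects 0.0282 A into n1 (from n2)
  I3: injects 0.0584 A into n1 (from n0)
Assemble and solve the 3×3 MNA system:
  V(n1)=0.000  V(n2)=1.490
  i(L1)=0.3751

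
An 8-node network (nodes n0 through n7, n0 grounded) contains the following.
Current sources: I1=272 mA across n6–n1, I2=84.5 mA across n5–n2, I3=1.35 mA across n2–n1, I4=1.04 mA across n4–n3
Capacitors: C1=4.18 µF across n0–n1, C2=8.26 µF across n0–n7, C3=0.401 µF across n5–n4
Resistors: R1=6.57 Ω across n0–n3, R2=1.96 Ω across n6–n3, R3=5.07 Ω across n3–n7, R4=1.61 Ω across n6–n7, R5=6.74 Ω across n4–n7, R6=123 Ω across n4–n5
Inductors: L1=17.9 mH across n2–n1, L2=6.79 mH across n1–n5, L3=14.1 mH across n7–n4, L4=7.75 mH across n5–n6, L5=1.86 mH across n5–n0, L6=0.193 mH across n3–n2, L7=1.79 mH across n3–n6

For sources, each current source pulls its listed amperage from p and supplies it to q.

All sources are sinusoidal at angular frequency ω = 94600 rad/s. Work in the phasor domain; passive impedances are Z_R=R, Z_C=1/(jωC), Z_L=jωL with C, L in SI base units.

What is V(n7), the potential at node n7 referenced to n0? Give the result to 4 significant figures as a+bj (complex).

Element admittances at ω=94600 rad/s:
  I1: injects 0.272 A into n1 (from n6)
  Y(C1) = 0.000+0.3954j S between n0,n1
  Y(C2) = 0.000+0.7814j S between n0,n7
  Y(R1) = 0.1522+0.000j S between n0,n3
  Y(R2) = 0.5102+0.000j S between n6,n3
  Y(L1) = 0.000-0.0005905j S between n2,n1
  Y(L2) = 0.000-0.001557j S between n1,n5
  Y(R3) = 0.1972+0.000j S between n3,n7
  I2: injects 0.0845 A into n2 (from n5)
  Y(R4) = 0.6211+0.000j S between n6,n7
  Y(L3) = 0.000-0.0007497j S between n7,n4
  Y(R5) = 0.1484+0.000j S between n4,n7
  Y(L4) = 0.000-0.001364j S between n5,n6
  I3: injects 0.00135 A into n1 (from n2)
  Y(R6) = 0.008130+0.000j S between n4,n5
  Y(L5) = 0.000-0.005683j S between n5,n0
  Y(C3) = 0.000+0.03793j S between n5,n4
  Y(L6) = 0.000-0.05477j S between n3,n2
  Y(L7) = 0.000-0.005905j S between n3,n6
  I4: injects 0.00104 A into n3 (from n4)
Assemble and solve the 7×7 MNA system:
  V(n1)=0.007291-0.7094j  V(n2)=-0.1125+1.766j  V(n3)=-0.1138+0.2741j  V(n4)=-0.8224+0.2532j  V(n5)=-1.799+2.960j  V(n6)=-0.3274+0.3210j  V(n7)=-0.07018+0.3584j

-0.07018+0.3584j V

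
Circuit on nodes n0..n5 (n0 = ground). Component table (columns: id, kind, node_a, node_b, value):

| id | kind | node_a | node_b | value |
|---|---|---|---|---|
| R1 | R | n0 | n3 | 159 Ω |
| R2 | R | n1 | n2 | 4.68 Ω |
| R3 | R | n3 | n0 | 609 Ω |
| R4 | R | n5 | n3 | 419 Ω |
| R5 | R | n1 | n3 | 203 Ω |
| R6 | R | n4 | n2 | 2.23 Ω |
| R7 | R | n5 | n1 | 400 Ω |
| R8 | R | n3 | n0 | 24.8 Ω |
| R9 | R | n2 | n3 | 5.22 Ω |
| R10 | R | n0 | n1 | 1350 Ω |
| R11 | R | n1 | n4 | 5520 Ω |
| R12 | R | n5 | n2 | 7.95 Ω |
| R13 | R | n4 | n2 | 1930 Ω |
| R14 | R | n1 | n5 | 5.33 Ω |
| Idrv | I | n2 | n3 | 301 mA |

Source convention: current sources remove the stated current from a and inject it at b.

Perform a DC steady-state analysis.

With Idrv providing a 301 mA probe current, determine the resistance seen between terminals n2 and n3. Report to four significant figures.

R_eq = 5.014 Ω

Apply KCL at each of the 5 non-ground nodes and solve the resulting linear system.
Node n1: branches {R2, R5, R7, R10, R11, R14} → V_1 = -1.451
Node n2: branches {R2, R6, R9, R12, R13, Idrv} → V_2 = -1.487
Node n3: branches {R1, R3, R4, R5, R8, R9, Idrv} → V_3 = 0.02227
Node n4: branches {R6, R11, R13} → V_4 = -1.487
Node n5: branches {R4, R7, R12, R14} → V_5 = -1.454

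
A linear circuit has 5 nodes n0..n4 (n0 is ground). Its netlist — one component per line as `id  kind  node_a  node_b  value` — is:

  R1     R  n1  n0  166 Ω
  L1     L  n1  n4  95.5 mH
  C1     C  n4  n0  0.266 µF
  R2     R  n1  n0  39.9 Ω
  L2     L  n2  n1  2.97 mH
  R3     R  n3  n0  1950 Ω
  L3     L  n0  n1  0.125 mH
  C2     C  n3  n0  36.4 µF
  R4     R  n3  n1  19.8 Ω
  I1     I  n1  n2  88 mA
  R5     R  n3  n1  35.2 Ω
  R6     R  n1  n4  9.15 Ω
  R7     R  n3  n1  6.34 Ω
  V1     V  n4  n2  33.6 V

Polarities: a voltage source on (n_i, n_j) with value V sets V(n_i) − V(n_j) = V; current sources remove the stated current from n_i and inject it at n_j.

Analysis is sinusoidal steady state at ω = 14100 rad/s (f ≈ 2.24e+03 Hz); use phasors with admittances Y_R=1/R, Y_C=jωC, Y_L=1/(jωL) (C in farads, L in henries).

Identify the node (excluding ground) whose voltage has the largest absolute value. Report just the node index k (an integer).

MNA unknowns: 4 node voltages V₁..V_4 plus 1 source current (V1)
R1: Y=0.006024+0.000j on G[1,0]
L1: Y=0.000-0.0007426j on G[1,4]
C1: Y=0.000+0.003751j on G[4,0]
R2: Y=0.02506+0.000j on G[1,0]
L2: Y=0.000-0.02388j on G[2,1]
R3: Y=0.0005128+0.000j on G[3,0]
L3: Y=0.000-0.5674j on G[0,1]
C2: Y=0.000+0.5132j on G[3,0]
R4: Y=0.05051+0.000j on G[3,1]
I1: z[1]−=0.088, z[2]+=0.088
R5: Y=0.02841+0.000j on G[3,1]
R6: Y=0.1093+0.000j on G[1,4]
R7: Y=0.1577+0.000j on G[3,1]
V1: row V4−V2=33.6, i_V1 at 4,2
solve → V1=-0.007630-0.05126j, V2=-31.48-6.986j, V3=-0.02082-0.006101j, V4=2.120-6.986j
aux → i_V1=-0.2536+0.7515j

2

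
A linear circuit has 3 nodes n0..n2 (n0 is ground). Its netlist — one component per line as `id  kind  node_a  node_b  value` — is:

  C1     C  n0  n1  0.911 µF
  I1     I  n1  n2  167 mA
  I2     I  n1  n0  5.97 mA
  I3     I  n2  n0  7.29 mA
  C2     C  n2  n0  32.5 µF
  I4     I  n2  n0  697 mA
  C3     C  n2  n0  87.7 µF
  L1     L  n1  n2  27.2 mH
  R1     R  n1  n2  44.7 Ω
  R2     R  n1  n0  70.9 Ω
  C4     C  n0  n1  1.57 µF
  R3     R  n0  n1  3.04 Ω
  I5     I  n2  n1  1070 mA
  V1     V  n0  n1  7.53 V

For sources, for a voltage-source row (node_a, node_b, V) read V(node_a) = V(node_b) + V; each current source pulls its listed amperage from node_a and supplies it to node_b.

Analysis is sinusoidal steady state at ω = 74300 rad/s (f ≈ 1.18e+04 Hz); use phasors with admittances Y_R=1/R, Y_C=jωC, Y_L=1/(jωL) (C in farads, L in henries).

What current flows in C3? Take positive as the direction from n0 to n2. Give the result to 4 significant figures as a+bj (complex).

1.296+0.0005271j A

Apply KCL at each of the 2 non-ground nodes and solve the resulting linear system.
Node n1: branches {C1, I1, I2, L1, R1, R2, C4, R3, I5, V1} → V_1 = -7.530+0.000j
Node n2: branches {I1, I3, C2, I4, C3, L1, R1, I5} → V_2 = -8.090e-05+0.1988j
Source currents: i(V1)=-3.649-1.389j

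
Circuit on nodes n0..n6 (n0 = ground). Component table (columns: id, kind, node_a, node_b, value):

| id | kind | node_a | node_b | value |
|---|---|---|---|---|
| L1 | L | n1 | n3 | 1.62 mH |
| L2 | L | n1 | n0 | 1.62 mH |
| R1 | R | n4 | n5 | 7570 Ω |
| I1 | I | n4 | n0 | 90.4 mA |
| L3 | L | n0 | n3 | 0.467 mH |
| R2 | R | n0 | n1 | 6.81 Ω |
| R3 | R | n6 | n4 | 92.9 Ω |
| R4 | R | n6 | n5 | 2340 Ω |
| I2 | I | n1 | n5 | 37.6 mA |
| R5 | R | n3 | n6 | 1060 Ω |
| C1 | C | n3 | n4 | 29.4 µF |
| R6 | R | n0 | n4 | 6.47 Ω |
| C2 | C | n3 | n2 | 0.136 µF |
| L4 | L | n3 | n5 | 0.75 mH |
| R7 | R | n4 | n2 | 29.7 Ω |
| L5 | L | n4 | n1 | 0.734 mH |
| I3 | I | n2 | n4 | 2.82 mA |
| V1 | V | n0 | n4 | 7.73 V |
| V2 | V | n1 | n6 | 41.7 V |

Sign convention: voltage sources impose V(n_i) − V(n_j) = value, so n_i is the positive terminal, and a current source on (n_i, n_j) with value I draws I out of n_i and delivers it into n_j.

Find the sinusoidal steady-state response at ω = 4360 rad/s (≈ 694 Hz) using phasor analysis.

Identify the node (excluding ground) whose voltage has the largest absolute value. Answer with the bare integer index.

Apply KCL at each of the 6 non-ground nodes and solve the resulting linear system.
Node n1: branches {L1, L2, R2, I2, L5, V2} → V_1 = -3.373+1.647j
Node n2: branches {C2, R7, I3} → V_2 = -7.818+0.1557j
Node n3: branches {L1, L3, R5, C1, C2, L4} → V_3 = 1.025+0.4094j
Node n4: branches {R1, I1, R3, C1, R6, R7, L5, I3, V1} → V_4 = -7.730+0.000j
Node n5: branches {R1, R4, I2, L4} → V_5 = 1.023+0.4641j
Node n6: branches {R3, R4, R5, V2} → V_6 = -45.07+1.647j
Source currents: i(V1)=-1.165+0.2162j, i(V2)=-0.4652+0.01940j

6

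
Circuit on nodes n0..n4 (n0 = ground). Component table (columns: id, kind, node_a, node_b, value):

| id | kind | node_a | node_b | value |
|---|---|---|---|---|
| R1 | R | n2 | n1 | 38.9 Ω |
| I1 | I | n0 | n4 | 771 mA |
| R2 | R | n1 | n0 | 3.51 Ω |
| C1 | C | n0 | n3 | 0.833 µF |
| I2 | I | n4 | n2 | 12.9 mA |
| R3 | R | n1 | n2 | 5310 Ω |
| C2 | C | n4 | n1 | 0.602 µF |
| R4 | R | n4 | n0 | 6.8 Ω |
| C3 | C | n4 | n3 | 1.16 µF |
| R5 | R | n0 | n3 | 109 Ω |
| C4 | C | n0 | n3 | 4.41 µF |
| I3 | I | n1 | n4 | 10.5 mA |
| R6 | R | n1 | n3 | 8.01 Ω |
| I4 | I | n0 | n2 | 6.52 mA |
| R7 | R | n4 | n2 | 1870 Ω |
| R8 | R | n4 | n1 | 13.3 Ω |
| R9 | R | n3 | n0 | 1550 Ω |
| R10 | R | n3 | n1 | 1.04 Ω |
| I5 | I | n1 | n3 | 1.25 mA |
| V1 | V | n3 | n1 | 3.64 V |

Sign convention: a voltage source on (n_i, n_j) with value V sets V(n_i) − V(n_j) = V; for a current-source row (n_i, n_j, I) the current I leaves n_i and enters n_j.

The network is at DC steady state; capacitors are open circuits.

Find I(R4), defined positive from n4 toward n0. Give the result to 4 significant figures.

Element admittances at DC:
  Y(R1) = 0.02571 S between n2,n1
  I1: injects 0.771 A into n4 (from n0)
  Y(R2) = 0.2849 S between n1,n0
  Y(C1) = 0.000 S between n0,n3
  I2: injects 0.0129 A into n2 (from n4)
  Y(R3) = 0.0001883 S between n1,n2
  Y(C2) = 0.000 S between n4,n1
  Y(R4) = 0.1471 S between n4,n0
  Y(C3) = 0.000 S between n4,n3
  Y(R5) = 0.009174 S between n0,n3
  Y(C4) = 0.000 S between n0,n3
  I3: injects 0.0105 A into n4 (from n1)
  Y(R6) = 0.1248 S between n1,n3
  I4: injects 0.00652 A into n2 (from n0)
  Y(R7) = 0.0005348 S between n4,n2
  Y(R8) = 0.07519 S between n4,n1
  Y(R9) = 0.0006452 S between n3,n0
  Y(R10) = 0.9615 S between n3,n1
  I5: injects 0.00125 A into n3 (from n1)
  V1: constraint V(n3)−V(n1) = 3.64
Assemble and solve the 5×5 MNA system:
  V(n1)=0.6793  V(n2)=1.475  V(n3)=4.319  V(n4)=3.683
  i(V1)=-3.996

0.5416 A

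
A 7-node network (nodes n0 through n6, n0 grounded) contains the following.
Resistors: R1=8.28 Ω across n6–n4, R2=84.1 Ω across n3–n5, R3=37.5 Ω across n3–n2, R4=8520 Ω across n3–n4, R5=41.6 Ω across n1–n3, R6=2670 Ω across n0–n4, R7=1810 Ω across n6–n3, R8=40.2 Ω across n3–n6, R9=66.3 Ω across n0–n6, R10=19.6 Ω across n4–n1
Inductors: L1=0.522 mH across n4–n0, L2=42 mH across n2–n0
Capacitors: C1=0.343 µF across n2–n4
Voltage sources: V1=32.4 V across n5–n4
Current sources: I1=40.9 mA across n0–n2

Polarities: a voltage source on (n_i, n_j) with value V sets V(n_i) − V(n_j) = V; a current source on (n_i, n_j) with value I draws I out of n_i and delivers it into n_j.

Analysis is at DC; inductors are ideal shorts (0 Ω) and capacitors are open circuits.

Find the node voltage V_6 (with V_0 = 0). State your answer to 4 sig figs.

MNA unknowns: 6 node voltages V₁..V_6 plus 3 source currents (L1, L2, V1)
R1: Y=0.1208 on G[6,4]
L1: row V4−V0=0, i_L1 at 4,0
R2: Y=0.01189 on G[3,5]
R3: Y=0.02667 on G[3,2]
R4: Y=0.0001174 on G[3,4]
R5: Y=0.02404 on G[1,3]
R6: Y=0.0003745 on G[0,4]
R7: Y=0.0005525 on G[6,3]
C1: Y=0.000 on G[2,4]
R8: Y=0.02488 on G[3,6]
R9: Y=0.01508 on G[0,6]
R10: Y=0.05102 on G[4,1]
L2: row V2−V0=0, i_L2 at 2,0
V1: row V5−V4=32.4, i_V1 at 5,4
I1: z[0]−=0.0409, z[2]+=0.0409
solve → V1=1.614, V2=0.000, V3=5.040, V4=0.000, V5=32.40, V6=0.7947
aux → i_L1=-0.1464, i_L2=0.1753, i_V1=-0.3253

0.7947 V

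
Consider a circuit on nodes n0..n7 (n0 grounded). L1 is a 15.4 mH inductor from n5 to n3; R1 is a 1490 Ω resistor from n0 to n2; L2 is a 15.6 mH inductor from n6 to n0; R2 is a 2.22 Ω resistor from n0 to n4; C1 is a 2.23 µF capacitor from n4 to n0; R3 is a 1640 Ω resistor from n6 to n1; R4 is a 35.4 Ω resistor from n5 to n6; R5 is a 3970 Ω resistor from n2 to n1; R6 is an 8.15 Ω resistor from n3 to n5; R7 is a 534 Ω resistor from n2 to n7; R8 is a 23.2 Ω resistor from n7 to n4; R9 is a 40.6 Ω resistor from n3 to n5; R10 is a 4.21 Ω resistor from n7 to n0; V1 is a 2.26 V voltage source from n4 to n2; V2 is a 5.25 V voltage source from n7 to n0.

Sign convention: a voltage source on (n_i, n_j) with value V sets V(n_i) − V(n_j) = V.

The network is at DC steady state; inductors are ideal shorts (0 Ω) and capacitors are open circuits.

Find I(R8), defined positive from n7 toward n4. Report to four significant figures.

Apply KCL at each of the 7 non-ground nodes and solve the resulting linear system.
Node n1: branches {R3, R5} → V_1 = -0.5180
Node n2: branches {R1, R5, R7, V1} → V_2 = -1.772
Node n3: branches {L1, R6, R9} → V_3 = 0.000
Node n4: branches {R2, C1, R8, V1} → V_4 = 0.4882
Node n5: branches {L1, R4, R6, R9} → V_5 = 0.000
Node n6: branches {L2, R3, R4} → V_6 = 0.000
Node n7: branches {R7, R8, R10, V2} → V_7 = 5.250
Source currents: i(L1)=0.000, i(L2)=-0.0003158, i(V1)=-0.01465, i(V2)=-1.465

0.2053 A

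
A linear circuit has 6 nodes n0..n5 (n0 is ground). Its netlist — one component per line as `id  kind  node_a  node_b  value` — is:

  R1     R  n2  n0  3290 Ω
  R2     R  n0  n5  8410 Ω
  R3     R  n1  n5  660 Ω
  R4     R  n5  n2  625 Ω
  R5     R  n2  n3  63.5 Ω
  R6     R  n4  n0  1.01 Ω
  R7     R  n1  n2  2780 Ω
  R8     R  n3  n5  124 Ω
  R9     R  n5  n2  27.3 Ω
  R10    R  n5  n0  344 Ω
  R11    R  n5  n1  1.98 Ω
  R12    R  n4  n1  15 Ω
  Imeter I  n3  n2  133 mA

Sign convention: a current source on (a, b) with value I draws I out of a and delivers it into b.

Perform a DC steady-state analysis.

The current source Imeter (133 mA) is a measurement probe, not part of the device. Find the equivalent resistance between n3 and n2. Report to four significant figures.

R_eq = 44.59 Ω

MNA unknowns: 5 node voltages V₁..V_5
R1: Y=0.0003040 on G[2,0]
R2: Y=0.0001189 on G[0,5]
R3: Y=0.001515 on G[1,5]
R4: Y=0.001600 on G[5,2]
R5: Y=0.01575 on G[2,3]
R6: Y=0.9901 on G[4,0]
R7: Y=0.0003597 on G[1,2]
R8: Y=0.008065 on G[3,5]
R9: Y=0.03663 on G[5,2]
R10: Y=0.002907 on G[5,0]
R11: Y=0.5051 on G[5,1]
R12: Y=0.06667 on G[4,1]
Imeter: z[3]−=0.133, z[2]+=0.133
solve → V1=-0.004640, V2=1.013, V3=-4.918, V4=-0.0002927, V5=-0.005934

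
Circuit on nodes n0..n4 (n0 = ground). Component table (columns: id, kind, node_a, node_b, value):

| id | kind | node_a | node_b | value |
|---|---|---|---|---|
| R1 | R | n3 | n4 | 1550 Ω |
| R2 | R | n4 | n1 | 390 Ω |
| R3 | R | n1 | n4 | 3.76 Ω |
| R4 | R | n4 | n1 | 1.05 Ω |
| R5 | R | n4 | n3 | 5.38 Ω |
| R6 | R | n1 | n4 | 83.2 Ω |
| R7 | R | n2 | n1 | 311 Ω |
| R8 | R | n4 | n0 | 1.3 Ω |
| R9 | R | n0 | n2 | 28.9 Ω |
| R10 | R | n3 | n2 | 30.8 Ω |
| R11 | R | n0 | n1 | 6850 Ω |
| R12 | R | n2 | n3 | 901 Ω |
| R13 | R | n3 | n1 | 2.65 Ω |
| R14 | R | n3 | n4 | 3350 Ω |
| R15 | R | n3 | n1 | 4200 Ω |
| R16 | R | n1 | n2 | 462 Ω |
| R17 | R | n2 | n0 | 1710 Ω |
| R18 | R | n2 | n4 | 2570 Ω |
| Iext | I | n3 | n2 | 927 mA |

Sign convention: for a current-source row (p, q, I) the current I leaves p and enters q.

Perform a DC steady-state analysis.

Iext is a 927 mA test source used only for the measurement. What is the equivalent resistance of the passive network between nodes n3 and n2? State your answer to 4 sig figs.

Apply KCL at each of the 4 non-ground nodes and solve the resulting linear system.
Node n1: branches {R2, R3, R4, R6, R7, R11, R13, R15, R16} → V_1 = -0.7238
Node n2: branches {R7, R9, R10, R12, R16, R17, R18, Iext} → V_2 = 11.70
Node n3: branches {R1, R5, R10, R12, R13, R14, R15, Iext} → V_3 = -1.517
Node n4: branches {R1, R2, R3, R4, R5, R6, R8, R14, R18} → V_4 = -0.5350

R_eq = 14.26 Ω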